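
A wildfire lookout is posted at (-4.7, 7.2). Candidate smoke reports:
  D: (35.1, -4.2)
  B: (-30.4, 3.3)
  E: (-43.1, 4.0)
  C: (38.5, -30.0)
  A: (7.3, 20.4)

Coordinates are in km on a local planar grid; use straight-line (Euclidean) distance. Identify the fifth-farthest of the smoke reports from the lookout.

A

Distances from the lookout ((-4.7, 7.2)):
C: 57.0 km
D: 41.4 km
E: 38.5 km
B: 26.0 km
A: 17.8 km
The fifth-farthest is A at 17.8 km.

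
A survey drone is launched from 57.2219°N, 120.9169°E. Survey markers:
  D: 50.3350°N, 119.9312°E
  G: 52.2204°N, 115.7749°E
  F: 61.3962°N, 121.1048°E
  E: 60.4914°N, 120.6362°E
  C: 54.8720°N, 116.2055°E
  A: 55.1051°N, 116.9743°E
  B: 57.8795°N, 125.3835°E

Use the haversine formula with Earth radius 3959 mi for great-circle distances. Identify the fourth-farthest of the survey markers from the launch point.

C

Distance to each, sorted:
D: 477.6 mi
G: 401.7 mi
F: 288.5 mi
C: 243.7 mi
E: 226.1 mi
A: 210.7 mi
B: 171.7 mi
The fourth-farthest is C at 243.7 mi.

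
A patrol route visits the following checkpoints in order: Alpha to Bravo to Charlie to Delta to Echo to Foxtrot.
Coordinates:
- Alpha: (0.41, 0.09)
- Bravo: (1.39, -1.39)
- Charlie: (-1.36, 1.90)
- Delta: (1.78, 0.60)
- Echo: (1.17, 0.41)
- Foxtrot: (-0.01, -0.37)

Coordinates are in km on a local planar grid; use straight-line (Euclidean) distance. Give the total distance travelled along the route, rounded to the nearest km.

Leg distances:
Alpha→Bravo: 1.8 km  (cumulative 1.8 km)
Bravo→Charlie: 4.3 km  (cumulative 6.1 km)
Charlie→Delta: 3.4 km  (cumulative 9.5 km)
Delta→Echo: 0.6 km  (cumulative 10.1 km)
Echo→Foxtrot: 1.4 km  (cumulative 11.5 km)
Total route length ≈ 12 km.

12 km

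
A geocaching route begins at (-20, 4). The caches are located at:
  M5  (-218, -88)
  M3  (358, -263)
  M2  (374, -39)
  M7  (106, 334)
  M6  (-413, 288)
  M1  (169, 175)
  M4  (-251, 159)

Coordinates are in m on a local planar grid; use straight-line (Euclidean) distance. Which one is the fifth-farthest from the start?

M4

Distances from the start ((-20, 4)):
M6: 484.9 m
M3: 462.8 m
M2: 396.3 m
M7: 353.2 m
M4: 278.2 m
M1: 254.9 m
M5: 218.3 m
The fifth-farthest is M4 at 278.2 m.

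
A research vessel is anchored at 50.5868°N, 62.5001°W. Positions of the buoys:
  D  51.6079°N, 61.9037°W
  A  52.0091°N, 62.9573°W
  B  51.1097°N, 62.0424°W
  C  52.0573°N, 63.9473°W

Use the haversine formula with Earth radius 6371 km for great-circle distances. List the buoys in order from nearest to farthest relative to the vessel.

B, D, A, C

Computing each great-circle distance from 50.5868°N, 62.5001°W:
B 51.1097°N, 62.0424°W: 66.4 km
D 51.6079°N, 61.9037°W: 120.9 km
A 52.0091°N, 62.9573°W: 161.3 km
C 52.0573°N, 63.9473°W: 192.0 km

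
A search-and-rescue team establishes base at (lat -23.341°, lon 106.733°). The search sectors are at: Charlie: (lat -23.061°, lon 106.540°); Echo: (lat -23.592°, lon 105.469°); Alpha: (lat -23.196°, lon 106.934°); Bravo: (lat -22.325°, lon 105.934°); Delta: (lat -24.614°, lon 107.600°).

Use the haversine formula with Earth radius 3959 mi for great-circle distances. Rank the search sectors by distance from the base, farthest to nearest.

Distances from the base:
Delta (lat -24.614°, lon 107.600°): 103.6 mi
Bravo (lat -22.325°, lon 105.934°): 86.7 mi
Echo (lat -23.592°, lon 105.469°): 82.0 mi
Charlie (lat -23.061°, lon 106.540°): 22.9 mi
Alpha (lat -23.196°, lon 106.934°): 16.2 mi

Delta, Bravo, Echo, Charlie, Alpha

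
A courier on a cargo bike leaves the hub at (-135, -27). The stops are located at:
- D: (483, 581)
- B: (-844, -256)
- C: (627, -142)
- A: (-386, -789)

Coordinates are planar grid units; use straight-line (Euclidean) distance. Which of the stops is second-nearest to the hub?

C

Distances from the hub ((-135, -27)):
B: 745.1
C: 770.6
A: 802.3
D: 866.9
The second-nearest is C at 770.6.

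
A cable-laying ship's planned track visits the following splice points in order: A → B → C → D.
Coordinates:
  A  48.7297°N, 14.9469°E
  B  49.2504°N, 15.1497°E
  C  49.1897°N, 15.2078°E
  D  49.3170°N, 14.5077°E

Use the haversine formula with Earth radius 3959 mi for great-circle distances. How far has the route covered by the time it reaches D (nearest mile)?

75 mi

Leg distances:
A→B: 37.1 mi  (cumulative 37.1 mi)
B→C: 4.9 mi  (cumulative 42.1 mi)
C→D: 32.8 mi  (cumulative 74.9 mi)
Cumulative distance at D ≈ 75 mi.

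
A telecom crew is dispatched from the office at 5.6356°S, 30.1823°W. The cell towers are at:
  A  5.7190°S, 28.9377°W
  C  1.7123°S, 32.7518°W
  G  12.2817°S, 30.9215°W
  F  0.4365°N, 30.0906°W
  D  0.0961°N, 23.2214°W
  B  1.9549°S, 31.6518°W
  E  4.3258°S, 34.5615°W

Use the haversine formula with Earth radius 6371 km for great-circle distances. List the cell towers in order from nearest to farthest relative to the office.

Computing each great-circle distance from 5.6356°S, 30.1823°W:
A 5.7190°S, 28.9377°W: 138.0 km
B 1.9549°S, 31.6518°W: 440.5 km
E 4.3258°S, 34.5615°W: 506.5 km
C 1.7123°S, 32.7518°W: 521.1 km
F 0.4365°N, 30.0906°W: 675.3 km
G 12.2817°S, 30.9215°W: 743.5 km
D 0.0961°N, 23.2214°W: 1001.7 km

A, B, E, C, F, G, D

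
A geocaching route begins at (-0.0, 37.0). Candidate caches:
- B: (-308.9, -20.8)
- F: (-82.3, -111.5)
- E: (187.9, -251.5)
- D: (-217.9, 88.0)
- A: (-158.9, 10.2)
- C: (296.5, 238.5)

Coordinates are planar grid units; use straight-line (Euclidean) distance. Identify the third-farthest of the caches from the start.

Distances from the start ((-0.0, 37.0)):
C: 358.5
E: 344.3
B: 314.3
D: 223.8
F: 169.8
A: 161.1
The third-farthest is B at 314.3.

B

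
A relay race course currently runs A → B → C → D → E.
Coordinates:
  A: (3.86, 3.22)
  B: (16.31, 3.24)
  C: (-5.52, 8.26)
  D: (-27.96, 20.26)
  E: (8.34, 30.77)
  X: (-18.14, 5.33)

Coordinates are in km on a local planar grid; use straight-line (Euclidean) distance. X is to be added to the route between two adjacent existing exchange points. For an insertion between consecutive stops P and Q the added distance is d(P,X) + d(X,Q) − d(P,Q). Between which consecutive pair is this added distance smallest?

between C and D

Added distance for inserting X between each consecutive pair:
A–B: 44.2 km
B–C: 25.1 km
C–D: 5.4 km
D–E: 16.8 km
Smallest added distance is 5.4 km, inserting between C and D.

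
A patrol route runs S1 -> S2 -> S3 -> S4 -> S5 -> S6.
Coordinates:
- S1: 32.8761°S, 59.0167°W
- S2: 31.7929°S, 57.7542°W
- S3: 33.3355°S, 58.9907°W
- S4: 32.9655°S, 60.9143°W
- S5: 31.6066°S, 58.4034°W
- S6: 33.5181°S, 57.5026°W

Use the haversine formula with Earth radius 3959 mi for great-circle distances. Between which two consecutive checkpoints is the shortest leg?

Leg distances:
S1→S2: 105.0 mi
S2→S3: 128.6 mi
S3→S4: 114.2 mi
S4→S5: 174.1 mi
S5→S6: 142.1 mi
The shortest leg is S1–S2 at 105.0 mi.

S1–S2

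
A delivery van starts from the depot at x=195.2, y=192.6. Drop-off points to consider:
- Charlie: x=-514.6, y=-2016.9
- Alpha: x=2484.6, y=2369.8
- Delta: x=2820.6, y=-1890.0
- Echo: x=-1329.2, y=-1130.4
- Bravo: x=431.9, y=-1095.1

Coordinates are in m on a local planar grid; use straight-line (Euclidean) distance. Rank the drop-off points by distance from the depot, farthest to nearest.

Distances from the depot:
Delta x=2820.6, y=-1890.0: 3351.1 m
Alpha x=2484.6, y=2369.8: 3159.4 m
Charlie x=-514.6, y=-2016.9: 2320.7 m
Echo x=-1329.2, y=-1130.4: 2018.4 m
Bravo x=431.9, y=-1095.1: 1309.3 m

Delta, Alpha, Charlie, Echo, Bravo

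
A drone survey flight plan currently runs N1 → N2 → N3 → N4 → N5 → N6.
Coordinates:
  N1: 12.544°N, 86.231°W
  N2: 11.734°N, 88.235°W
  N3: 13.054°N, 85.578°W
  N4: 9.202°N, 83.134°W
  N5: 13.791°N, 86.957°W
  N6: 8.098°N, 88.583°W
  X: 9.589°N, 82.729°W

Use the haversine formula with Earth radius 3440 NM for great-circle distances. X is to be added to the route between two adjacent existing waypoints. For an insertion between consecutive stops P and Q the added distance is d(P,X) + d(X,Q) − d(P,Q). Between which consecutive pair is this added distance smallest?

Added distance for inserting X between each consecutive pair:
N1–N2: 494.3 NM
N2–N3: 441.8 NM
N3–N4: 28.2 NM
N4–N5: 31.9 NM
N5–N6: 357.8 NM
Smallest added distance is 28.2 NM, inserting between N3 and N4.

between N3 and N4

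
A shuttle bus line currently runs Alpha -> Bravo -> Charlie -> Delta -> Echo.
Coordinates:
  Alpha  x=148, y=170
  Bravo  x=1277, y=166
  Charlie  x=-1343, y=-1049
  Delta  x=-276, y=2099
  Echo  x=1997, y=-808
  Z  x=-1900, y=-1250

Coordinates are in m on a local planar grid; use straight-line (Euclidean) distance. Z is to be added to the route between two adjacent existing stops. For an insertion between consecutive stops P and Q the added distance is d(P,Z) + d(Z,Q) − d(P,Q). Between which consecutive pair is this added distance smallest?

between Charlie and Delta

Added distance for inserting Z between each consecutive pair:
Alpha–Bravo: 4841.4 m
Bravo–Charlie: 1182.4 m
Charlie–Delta: 990.2 m
Delta–Echo: 3953.8 m
Smallest added distance is 990.2 m, inserting between Charlie and Delta.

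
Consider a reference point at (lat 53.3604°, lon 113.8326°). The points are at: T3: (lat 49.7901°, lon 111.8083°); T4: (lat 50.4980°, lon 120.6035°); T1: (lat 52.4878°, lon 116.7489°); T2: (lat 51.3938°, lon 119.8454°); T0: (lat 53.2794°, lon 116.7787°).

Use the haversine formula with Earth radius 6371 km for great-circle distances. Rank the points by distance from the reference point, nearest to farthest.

T0, T1, T3, T2, T4

Distance from the reference point at (lat 53.3604°, lon 113.8326°) to each:
T0 (lat 53.2794°, lon 116.7787°): 195.9 km
T1 (lat 52.4878°, lon 116.7489°): 218.2 km
T3 (lat 49.7901°, lon 111.8083°): 420.9 km
T2 (lat 51.3938°, lon 119.8454°): 462.8 km
T4 (lat 50.4980°, lon 120.6035°): 562.5 km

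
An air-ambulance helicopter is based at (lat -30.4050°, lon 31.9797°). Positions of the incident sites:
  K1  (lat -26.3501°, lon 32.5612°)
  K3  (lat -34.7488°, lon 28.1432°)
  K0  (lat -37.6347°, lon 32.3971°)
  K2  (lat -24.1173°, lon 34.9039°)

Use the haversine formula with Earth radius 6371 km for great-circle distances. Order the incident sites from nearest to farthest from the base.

Computing each great-circle distance from (lat -30.4050°, lon 31.9797°):
K1 (lat -26.3501°, lon 32.5612°): 454.5 km
K3 (lat -34.7488°, lon 28.1432°): 602.0 km
K2 (lat -24.1173°, lon 34.9039°): 756.4 km
K0 (lat -37.6347°, lon 32.3971°): 804.8 km

K1, K3, K2, K0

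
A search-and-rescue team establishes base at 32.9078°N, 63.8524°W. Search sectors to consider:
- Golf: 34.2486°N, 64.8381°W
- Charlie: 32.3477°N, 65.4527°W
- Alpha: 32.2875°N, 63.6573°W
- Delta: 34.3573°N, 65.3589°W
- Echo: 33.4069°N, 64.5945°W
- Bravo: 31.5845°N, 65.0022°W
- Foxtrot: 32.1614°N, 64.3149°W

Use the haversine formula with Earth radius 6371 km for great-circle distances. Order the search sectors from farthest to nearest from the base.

Distance from the base at 32.9078°N, 63.8524°W to each:
Delta 34.3573°N, 65.3589°W: 213.1 km
Bravo 31.5845°N, 65.0022°W: 182.6 km
Golf 34.2486°N, 64.8381°W: 174.8 km
Charlie 32.3477°N, 65.4527°W: 162.3 km
Foxtrot 32.1614°N, 64.3149°W: 93.6 km
Echo 33.4069°N, 64.5945°W: 88.6 km
Alpha 32.2875°N, 63.6573°W: 71.4 km

Delta, Bravo, Golf, Charlie, Foxtrot, Echo, Alpha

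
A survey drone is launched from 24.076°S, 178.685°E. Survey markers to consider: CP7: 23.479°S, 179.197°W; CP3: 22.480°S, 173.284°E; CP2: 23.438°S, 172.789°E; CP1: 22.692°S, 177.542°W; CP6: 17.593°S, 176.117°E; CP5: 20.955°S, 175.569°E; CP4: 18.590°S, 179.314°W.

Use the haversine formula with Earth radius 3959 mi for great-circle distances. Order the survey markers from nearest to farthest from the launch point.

CP7, CP1, CP5, CP3, CP2, CP4, CP6

Distances from the launch point:
CP7 23.479°S, 179.197°W: 140.1 mi
CP1 22.692°S, 177.542°W: 257.7 mi
CP5 20.955°S, 175.569°E: 293.3 mi
CP3 22.480°S, 173.284°E: 360.1 mi
CP2 23.438°S, 172.789°E: 375.4 mi
CP4 18.590°S, 179.314°W: 400.3 mi
CP6 17.593°S, 176.117°E: 477.6 mi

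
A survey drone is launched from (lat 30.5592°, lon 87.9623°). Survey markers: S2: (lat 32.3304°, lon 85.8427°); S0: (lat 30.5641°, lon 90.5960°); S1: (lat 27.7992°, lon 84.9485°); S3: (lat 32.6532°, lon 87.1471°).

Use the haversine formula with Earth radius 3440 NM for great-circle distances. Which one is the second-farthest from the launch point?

Distances from the launch point ((lat 30.5592°, lon 87.9623°)):
S1: 228.9 NM
S2: 152.0 NM
S0: 136.2 NM
S3: 132.5 NM
The second-farthest is S2 at 152.0 NM.

S2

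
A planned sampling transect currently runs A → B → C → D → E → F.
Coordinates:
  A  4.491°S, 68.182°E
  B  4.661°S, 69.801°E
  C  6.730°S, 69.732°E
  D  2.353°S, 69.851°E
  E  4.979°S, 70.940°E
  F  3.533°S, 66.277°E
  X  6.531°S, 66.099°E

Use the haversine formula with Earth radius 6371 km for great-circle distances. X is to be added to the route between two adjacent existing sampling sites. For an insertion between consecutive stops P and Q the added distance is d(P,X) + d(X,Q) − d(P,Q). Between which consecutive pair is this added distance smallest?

Added distance for inserting X between each consecutive pair:
A–B: 602.4 km
B–C: 631.1 km
C–D: 538.5 km
D–E: 870.2 km
E–F: 355.1 km
Smallest added distance is 355.1 km, inserting between E and F.

between E and F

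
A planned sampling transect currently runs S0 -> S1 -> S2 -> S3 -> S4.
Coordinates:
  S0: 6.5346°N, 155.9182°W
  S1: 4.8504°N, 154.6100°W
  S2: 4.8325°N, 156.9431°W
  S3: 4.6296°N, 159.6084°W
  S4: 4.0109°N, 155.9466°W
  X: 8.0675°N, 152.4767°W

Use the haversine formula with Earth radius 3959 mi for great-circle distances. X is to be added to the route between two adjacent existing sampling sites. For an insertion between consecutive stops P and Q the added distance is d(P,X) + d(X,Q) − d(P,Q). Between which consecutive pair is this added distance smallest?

Added distance for inserting X between each consecutive pair:
S0–S1: 377.7 mi
S1–S2: 485.0 mi
S2–S3: 739.6 mi
S3–S4: 656.3 mi
Smallest added distance is 377.7 mi, inserting between S0 and S1.

between S0 and S1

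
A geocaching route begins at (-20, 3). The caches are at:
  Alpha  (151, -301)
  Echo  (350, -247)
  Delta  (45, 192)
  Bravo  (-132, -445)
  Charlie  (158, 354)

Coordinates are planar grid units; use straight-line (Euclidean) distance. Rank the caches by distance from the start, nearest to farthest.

Computing each straight-line distance from (-20, 3):
Delta (45, 192): 199.9
Alpha (151, -301): 348.8
Charlie (158, 354): 393.6
Echo (350, -247): 446.5
Bravo (-132, -445): 461.8

Delta, Alpha, Charlie, Echo, Bravo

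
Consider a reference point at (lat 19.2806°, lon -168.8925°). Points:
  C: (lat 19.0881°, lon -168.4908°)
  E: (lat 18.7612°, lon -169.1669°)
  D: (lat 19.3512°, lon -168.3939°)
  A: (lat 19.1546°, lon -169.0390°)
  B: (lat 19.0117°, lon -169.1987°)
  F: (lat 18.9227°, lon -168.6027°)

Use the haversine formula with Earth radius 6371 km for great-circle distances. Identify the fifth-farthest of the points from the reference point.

B

Distance to each, sorted:
E: 64.6 km
D: 52.9 km
F: 50.1 km
C: 47.3 km
B: 43.9 km
A: 20.8 km
The fifth-farthest is B at 43.9 km.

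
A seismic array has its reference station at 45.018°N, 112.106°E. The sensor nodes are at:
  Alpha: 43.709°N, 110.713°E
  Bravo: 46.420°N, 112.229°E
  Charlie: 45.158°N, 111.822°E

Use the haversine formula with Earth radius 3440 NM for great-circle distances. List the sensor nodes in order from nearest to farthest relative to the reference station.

Charlie, Bravo, Alpha

Computing each great-circle distance from 45.018°N, 112.106°E:
Charlie 45.158°N, 111.822°E: 14.7 NM
Bravo 46.420°N, 112.229°E: 84.3 NM
Alpha 43.709°N, 110.713°E: 98.7 NM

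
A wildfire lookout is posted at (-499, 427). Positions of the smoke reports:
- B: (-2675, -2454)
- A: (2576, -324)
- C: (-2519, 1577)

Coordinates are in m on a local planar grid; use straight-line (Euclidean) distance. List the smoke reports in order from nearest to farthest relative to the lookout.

Distances from the lookout:
C (-2519, 1577): 2324.4 m
A (2576, -324): 3165.4 m
B (-2675, -2454): 3610.4 m

C, A, B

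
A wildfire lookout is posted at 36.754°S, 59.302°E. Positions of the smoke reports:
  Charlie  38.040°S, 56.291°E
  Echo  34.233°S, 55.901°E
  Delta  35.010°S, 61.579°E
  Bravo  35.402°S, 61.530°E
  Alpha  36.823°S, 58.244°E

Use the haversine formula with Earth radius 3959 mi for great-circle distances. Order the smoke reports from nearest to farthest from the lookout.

Distances from the lookout:
Alpha 36.823°S, 58.244°E: 58.7 mi
Bravo 35.402°S, 61.530°E: 155.6 mi
Delta 35.010°S, 61.579°E: 175.4 mi
Charlie 38.040°S, 56.291°E: 187.6 mi
Echo 34.233°S, 55.901°E: 258.7 mi

Alpha, Bravo, Delta, Charlie, Echo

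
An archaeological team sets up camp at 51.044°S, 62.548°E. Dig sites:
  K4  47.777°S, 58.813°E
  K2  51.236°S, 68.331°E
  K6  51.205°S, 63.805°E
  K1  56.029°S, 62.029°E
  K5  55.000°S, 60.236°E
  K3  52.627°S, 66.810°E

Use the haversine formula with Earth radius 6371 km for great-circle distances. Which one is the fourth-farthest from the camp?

Distance to each, sorted:
K1: 555.4 km
K5: 466.2 km
K4: 452.6 km
K2: 403.9 km
K3: 341.6 km
K6: 89.5 km
The fourth-farthest is K2 at 403.9 km.

K2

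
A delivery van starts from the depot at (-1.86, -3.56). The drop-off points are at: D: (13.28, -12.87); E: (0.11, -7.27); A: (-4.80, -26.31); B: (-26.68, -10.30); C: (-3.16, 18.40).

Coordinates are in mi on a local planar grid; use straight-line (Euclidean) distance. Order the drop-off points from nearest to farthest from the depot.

Computing each straight-line distance from (-1.86, -3.56):
E (0.11, -7.27): 4.2 mi
D (13.28, -12.87): 17.8 mi
C (-3.16, 18.40): 22.0 mi
A (-4.80, -26.31): 22.9 mi
B (-26.68, -10.30): 25.7 mi

E, D, C, A, B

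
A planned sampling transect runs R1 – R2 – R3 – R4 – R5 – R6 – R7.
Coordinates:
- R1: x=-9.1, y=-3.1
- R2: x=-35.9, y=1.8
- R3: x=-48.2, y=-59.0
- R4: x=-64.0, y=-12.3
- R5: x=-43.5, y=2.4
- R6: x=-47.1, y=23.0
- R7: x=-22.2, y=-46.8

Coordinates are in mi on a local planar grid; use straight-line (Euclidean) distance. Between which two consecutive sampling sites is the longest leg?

Leg distances:
R1→R2: 27.2 mi
R2→R3: 62.0 mi
R3→R4: 49.3 mi
R4→R5: 25.2 mi
R5→R6: 20.9 mi
R6→R7: 74.1 mi
The longest leg is R6–R7 at 74.1 mi.

R6–R7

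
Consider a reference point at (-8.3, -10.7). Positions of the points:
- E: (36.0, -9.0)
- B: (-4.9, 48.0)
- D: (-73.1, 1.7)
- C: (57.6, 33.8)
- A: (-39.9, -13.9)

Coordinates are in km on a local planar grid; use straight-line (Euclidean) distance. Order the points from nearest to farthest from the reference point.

Distance from the reference point at (-8.3, -10.7) to each:
A (-39.9, -13.9): 31.8 km
E (36.0, -9.0): 44.3 km
B (-4.9, 48.0): 58.8 km
D (-73.1, 1.7): 66.0 km
C (57.6, 33.8): 79.5 km

A, E, B, D, C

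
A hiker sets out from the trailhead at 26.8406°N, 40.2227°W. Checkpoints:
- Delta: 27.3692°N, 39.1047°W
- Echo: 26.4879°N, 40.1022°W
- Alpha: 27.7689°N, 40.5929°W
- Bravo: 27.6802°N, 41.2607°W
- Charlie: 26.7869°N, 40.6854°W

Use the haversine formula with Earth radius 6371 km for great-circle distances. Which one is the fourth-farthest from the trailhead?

Distances from the trailhead (26.8406°N, 40.2227°W):
Bravo: 138.7 km
Delta: 125.3 km
Alpha: 109.5 km
Charlie: 46.3 km
Echo: 41.0 km
The fourth-farthest is Charlie at 46.3 km.

Charlie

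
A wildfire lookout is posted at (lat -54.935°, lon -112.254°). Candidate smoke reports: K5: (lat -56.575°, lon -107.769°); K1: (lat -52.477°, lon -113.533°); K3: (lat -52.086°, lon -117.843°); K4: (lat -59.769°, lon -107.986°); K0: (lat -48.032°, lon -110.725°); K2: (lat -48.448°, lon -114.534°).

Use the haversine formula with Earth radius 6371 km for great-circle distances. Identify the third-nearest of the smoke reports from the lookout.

Distances from the lookout ((lat -54.935°, lon -112.254°)):
K1: 286.0 km
K5: 334.6 km
K3: 486.5 km
K4: 595.1 km
K2: 738.1 km
K0: 774.8 km
The third-nearest is K3 at 486.5 km.

K3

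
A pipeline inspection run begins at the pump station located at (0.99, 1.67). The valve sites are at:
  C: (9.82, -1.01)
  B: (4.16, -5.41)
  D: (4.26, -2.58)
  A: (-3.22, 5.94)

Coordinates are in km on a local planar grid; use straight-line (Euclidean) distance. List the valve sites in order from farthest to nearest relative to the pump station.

C, B, A, D

Computing each straight-line distance from (0.99, 1.67):
C (9.82, -1.01): 9.2 km
B (4.16, -5.41): 7.8 km
A (-3.22, 5.94): 6.0 km
D (4.26, -2.58): 5.4 km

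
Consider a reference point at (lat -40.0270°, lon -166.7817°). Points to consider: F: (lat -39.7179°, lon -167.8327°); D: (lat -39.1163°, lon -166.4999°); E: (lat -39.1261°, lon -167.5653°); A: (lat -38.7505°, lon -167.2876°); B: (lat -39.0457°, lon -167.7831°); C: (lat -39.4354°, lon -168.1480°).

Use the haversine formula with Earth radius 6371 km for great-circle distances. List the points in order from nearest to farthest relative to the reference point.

Computing each great-circle distance from (lat -40.0270°, lon -166.7817°):
F (lat -39.7179°, lon -167.8327°): 96.1 km
D (lat -39.1163°, lon -166.4999°): 104.1 km
E (lat -39.1261°, lon -167.5653°): 120.6 km
C (lat -39.4354°, lon -168.1480°): 134.1 km
B (lat -39.0457°, lon -167.7831°): 138.9 km
A (lat -38.7505°, lon -167.2876°): 148.4 km

F, D, E, C, B, A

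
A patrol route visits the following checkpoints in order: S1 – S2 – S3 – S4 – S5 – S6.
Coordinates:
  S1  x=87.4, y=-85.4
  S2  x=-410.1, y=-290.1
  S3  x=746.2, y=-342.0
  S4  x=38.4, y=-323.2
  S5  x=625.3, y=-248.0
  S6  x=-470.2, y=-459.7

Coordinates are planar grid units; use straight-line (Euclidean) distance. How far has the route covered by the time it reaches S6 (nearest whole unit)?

4111

Leg distances:
S1→S2: 538.0  (cumulative 538.0)
S2→S3: 1157.5  (cumulative 1695.4)
S3→S4: 708.0  (cumulative 2403.5)
S4→S5: 591.7  (cumulative 2995.2)
S5→S6: 1115.8  (cumulative 4110.9)
Cumulative distance at S6 ≈ 4111.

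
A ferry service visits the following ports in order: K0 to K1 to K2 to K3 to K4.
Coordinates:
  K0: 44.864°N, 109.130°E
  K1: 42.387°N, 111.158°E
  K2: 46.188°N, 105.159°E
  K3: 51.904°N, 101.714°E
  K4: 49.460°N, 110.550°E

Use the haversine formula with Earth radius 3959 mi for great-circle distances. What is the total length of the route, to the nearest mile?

1441 mi

Leg distances:
K0→K1: 198.9 mi  (cumulative 198.9 mi)
K1→K2: 396.1 mi  (cumulative 595.0 mi)
K2→K3: 424.5 mi  (cumulative 1019.5 mi)
K3→K4: 421.8 mi  (cumulative 1441.3 mi)
Total route length ≈ 1441 mi.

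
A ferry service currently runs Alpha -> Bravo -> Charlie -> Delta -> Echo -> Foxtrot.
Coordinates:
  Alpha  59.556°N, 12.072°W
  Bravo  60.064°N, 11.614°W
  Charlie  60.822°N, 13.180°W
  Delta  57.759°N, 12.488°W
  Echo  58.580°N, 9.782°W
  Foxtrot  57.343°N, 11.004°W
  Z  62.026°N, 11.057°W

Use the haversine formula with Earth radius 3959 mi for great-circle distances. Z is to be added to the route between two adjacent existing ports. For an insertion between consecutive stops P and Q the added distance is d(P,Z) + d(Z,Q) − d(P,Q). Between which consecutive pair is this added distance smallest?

Added distance for inserting Z between each consecutive pair:
Alpha–Bravo: 272.4 mi
Bravo–Charlie: 170.9 mi
Charlie–Delta: 194.7 mi
Delta–Echo: 427.3 mi
Echo–Foxtrot: 469.2 mi
Smallest added distance is 170.9 mi, inserting between Bravo and Charlie.

between Bravo and Charlie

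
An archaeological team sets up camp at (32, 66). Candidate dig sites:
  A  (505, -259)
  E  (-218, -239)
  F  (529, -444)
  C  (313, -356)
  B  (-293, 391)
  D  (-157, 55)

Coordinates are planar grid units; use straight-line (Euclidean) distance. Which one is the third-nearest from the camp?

Distance to each, sorted:
D: 189.3
E: 394.4
B: 459.6
C: 507.0
A: 573.9
F: 712.1
The third-nearest is B at 459.6.

B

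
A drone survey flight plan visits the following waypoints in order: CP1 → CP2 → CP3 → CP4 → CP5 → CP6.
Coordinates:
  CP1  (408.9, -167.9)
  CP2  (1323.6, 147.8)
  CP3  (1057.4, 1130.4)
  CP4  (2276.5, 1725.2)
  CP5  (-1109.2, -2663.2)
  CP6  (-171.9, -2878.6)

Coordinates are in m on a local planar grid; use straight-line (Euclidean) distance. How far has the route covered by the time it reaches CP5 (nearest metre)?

Leg distances:
CP1→CP2: 967.6 m  (cumulative 967.6 m)
CP2→CP3: 1018.0 m  (cumulative 1985.7 m)
CP3→CP4: 1356.5 m  (cumulative 3342.1 m)
CP4→CP5: 5542.7 m  (cumulative 8884.8 m)
Cumulative distance at CP5 ≈ 8885 m.

8885 m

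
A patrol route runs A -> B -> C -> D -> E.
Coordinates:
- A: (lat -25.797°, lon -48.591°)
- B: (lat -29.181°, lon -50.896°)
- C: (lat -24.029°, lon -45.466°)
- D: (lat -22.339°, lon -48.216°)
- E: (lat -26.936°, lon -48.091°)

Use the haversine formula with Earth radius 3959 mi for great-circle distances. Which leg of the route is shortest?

C–D

Leg distances:
A→B: 273.2 mi
B→C: 489.0 mi
C→D: 210.1 mi
D→E: 317.7 mi
The shortest leg is C–D at 210.1 mi.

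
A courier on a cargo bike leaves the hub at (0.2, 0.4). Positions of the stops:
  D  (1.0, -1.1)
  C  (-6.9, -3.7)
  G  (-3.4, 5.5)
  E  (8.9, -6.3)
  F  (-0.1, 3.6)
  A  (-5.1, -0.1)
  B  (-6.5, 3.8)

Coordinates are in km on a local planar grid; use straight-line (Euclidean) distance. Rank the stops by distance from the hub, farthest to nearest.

Computing each straight-line distance from (0.2, 0.4):
E (8.9, -6.3): 11.0 km
C (-6.9, -3.7): 8.2 km
B (-6.5, 3.8): 7.5 km
G (-3.4, 5.5): 6.2 km
A (-5.1, -0.1): 5.3 km
F (-0.1, 3.6): 3.2 km
D (1.0, -1.1): 1.7 km

E, C, B, G, A, F, D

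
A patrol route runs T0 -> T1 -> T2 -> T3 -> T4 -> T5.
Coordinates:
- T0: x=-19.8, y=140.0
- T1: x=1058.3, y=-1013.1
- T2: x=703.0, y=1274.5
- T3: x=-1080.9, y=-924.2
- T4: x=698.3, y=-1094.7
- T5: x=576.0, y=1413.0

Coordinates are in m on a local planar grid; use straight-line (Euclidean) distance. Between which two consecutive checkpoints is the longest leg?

Leg distances:
T0→T1: 1578.6 m
T1→T2: 2315.0 m
T2→T3: 2831.4 m
T3→T4: 1787.4 m
T4→T5: 2510.7 m
The longest leg is T2–T3 at 2831.4 m.

T2–T3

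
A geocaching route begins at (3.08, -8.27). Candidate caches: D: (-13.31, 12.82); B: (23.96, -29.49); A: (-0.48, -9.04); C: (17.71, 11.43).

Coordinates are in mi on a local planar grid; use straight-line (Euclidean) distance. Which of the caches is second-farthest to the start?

D

Distances from the start ((3.08, -8.27)):
B: 29.8 mi
D: 26.7 mi
C: 24.5 mi
A: 3.6 mi
The second-farthest is D at 26.7 mi.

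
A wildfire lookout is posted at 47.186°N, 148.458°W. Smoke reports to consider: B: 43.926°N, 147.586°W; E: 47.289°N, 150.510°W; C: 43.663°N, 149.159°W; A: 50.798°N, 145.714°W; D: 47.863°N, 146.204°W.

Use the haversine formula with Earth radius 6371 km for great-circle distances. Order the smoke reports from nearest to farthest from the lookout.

Distances from the lookout:
E 47.289°N, 150.510°W: 155.3 km
D 47.863°N, 146.204°W: 185.2 km
B 43.926°N, 147.586°W: 368.8 km
C 43.663°N, 149.159°W: 395.5 km
A 50.798°N, 145.714°W: 448.7 km

E, D, B, C, A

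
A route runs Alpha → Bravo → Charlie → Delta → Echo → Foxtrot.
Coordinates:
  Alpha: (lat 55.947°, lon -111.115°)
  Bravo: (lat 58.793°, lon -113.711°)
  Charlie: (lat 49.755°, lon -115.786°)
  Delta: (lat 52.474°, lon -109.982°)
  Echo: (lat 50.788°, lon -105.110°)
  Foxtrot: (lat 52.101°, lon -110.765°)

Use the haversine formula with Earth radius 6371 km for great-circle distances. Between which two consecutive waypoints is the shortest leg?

Leg distances:
Alpha→Bravo: 352.6 km
Bravo→Charlie: 1013.8 km
Charlie→Delta: 505.3 km
Delta→Echo: 384.9 km
Echo→Foxtrot: 418.1 km
The shortest leg is Alpha–Bravo at 352.6 km.

Alpha–Bravo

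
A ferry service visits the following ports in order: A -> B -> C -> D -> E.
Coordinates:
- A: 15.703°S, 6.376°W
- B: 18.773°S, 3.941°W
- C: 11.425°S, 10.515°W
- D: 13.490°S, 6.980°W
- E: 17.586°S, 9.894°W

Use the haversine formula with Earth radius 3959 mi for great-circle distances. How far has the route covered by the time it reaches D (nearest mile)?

Leg distances:
A→B: 266.1 mi  (cumulative 266.1 mi)
B→C: 670.7 mi  (cumulative 936.8 mi)
C→D: 277.9 mi  (cumulative 1214.7 mi)
Cumulative distance at D ≈ 1215 mi.

1215 mi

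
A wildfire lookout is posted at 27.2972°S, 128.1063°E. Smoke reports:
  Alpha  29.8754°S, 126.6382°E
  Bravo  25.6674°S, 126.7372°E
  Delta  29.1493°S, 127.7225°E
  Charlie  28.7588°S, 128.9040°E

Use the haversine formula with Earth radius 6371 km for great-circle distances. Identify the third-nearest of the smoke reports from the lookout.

Bravo

Distances from the lookout (27.2972°S, 128.1063°E):
Charlie: 180.4 km
Delta: 209.3 km
Bravo: 226.7 km
Alpha: 320.5 km
The third-nearest is Bravo at 226.7 km.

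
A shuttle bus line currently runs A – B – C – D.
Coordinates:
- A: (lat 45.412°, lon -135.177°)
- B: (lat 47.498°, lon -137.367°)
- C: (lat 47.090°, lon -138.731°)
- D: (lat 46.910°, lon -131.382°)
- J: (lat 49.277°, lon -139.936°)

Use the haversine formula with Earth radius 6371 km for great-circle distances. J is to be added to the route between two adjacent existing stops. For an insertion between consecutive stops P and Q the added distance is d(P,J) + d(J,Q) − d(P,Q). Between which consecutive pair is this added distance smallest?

between C and D

Added distance for inserting J between each consecutive pair:
A–B: 547.3 km
B–C: 420.7 km
C–D: 388.8 km
Smallest added distance is 388.8 km, inserting between C and D.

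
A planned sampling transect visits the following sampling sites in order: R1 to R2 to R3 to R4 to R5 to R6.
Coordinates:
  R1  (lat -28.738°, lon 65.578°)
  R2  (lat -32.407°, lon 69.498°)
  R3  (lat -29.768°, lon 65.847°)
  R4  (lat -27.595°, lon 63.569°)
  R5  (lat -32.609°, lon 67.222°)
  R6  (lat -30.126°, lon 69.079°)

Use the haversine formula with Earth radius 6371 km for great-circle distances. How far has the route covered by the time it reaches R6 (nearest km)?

Leg distances:
R1→R2: 554.2 km  (cumulative 554.2 km)
R2→R3: 454.9 km  (cumulative 1009.1 km)
R3→R4: 328.3 km  (cumulative 1337.4 km)
R4→R5: 658.9 km  (cumulative 1996.3 km)
R5→R6: 327.6 km  (cumulative 2323.9 km)
Cumulative distance at R6 ≈ 2324 km.

2324 km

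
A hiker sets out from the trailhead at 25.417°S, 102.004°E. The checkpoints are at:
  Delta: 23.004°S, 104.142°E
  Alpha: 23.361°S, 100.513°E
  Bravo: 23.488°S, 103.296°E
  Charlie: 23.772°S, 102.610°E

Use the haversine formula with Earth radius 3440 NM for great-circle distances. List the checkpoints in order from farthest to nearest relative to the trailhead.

Distances from the trailhead:
Delta 23.004°S, 104.142°E: 186.3 NM
Alpha 23.361°S, 100.513°E: 147.9 NM
Bravo 23.488°S, 103.296°E: 135.6 NM
Charlie 23.772°S, 102.610°E: 104.2 NM

Delta, Alpha, Bravo, Charlie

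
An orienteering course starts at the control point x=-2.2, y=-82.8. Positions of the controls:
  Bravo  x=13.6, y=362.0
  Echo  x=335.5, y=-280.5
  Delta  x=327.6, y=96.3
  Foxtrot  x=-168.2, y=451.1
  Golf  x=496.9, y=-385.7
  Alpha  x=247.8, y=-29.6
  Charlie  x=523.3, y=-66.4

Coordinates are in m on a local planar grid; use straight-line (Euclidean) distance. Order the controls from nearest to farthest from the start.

Alpha, Delta, Echo, Bravo, Charlie, Foxtrot, Golf

Computing each straight-line distance from x=-2.2, y=-82.8:
Alpha x=247.8, y=-29.6: 255.6 m
Delta x=327.6, y=96.3: 375.3 m
Echo x=335.5, y=-280.5: 391.3 m
Bravo x=13.6, y=362.0: 445.1 m
Charlie x=523.3, y=-66.4: 525.8 m
Foxtrot x=-168.2, y=451.1: 559.1 m
Golf x=496.9, y=-385.7: 583.8 m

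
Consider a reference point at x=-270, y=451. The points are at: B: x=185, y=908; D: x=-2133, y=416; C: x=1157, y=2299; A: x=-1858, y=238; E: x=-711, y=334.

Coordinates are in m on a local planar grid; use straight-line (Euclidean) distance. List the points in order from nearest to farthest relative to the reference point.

E, B, A, D, C

Computing each straight-line distance from x=-270, y=451:
E x=-711, y=334: 456.3 m
B x=185, y=908: 644.9 m
A x=-1858, y=238: 1602.2 m
D x=-2133, y=416: 1863.3 m
C x=1157, y=2299: 2334.8 m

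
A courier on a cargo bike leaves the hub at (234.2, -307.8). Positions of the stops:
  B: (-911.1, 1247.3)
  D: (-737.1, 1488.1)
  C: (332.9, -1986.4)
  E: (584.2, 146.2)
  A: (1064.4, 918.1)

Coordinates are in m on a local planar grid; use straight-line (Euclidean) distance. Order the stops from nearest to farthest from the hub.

E, A, C, B, D

Distances from the hub:
E (584.2, 146.2): 573.3 m
A (1064.4, 918.1): 1480.6 m
C (332.9, -1986.4): 1681.5 m
B (-911.1, 1247.3): 1931.3 m
D (-737.1, 1488.1): 2041.7 m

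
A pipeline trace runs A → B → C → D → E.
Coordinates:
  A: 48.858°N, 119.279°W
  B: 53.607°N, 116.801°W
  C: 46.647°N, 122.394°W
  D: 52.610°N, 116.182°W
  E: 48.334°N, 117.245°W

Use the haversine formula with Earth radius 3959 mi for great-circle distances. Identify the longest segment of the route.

B–C

Leg distances:
A→B: 345.2 mi
B→C: 540.6 mi
C→D: 496.7 mi
D→E: 299.1 mi
The longest leg is B–C at 540.6 mi.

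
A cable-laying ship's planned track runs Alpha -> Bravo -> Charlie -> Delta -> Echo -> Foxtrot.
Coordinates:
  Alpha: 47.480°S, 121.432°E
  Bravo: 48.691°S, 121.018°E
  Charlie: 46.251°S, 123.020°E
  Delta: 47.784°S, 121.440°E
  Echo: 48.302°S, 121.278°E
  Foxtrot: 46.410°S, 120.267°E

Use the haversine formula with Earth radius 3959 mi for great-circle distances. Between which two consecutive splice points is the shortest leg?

Delta–Echo

Leg distances:
Alpha→Bravo: 85.8 mi
Bravo→Charlie: 192.8 mi
Charlie→Delta: 129.5 mi
Delta→Echo: 36.6 mi
Echo→Foxtrot: 139.0 mi
The shortest leg is Delta–Echo at 36.6 mi.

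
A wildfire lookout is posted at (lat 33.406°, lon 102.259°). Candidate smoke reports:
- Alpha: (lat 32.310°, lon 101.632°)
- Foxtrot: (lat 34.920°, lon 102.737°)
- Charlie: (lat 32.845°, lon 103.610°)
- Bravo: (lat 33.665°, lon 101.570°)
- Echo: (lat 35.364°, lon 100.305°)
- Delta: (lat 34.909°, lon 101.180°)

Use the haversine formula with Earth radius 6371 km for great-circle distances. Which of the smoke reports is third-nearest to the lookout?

Distances from the lookout ((lat 33.406°, lon 102.259°)):
Bravo: 70.1 km
Alpha: 135.2 km
Charlie: 140.4 km
Foxtrot: 174.0 km
Delta: 194.4 km
Echo: 282.0 km
The third-nearest is Charlie at 140.4 km.

Charlie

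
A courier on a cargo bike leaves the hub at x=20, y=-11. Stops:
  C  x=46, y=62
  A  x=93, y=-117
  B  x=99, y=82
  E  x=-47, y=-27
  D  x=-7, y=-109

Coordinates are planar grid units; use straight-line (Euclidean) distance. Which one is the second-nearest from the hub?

Distance to each, sorted:
E: 68.9
C: 77.5
D: 101.7
B: 122.0
A: 128.7
The second-nearest is C at 77.5.

C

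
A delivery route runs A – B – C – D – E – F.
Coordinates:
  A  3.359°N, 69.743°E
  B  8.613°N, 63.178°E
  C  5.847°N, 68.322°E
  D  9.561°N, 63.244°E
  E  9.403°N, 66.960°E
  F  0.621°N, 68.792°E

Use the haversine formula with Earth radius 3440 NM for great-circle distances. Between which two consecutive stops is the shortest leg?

D–E

Leg distances:
A→B: 503.1 NM
B→C: 348.5 NM
C→D: 375.5 NM
D→E: 220.3 NM
E→F: 538.5 NM
The shortest leg is D–E at 220.3 NM.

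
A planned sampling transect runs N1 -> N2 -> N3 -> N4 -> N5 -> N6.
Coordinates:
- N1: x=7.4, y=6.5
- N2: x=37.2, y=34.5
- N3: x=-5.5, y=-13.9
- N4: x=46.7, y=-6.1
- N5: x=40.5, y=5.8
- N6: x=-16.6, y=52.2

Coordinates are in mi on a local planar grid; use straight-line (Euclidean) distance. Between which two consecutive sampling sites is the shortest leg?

Leg distances:
N1→N2: 40.9 mi
N2→N3: 64.5 mi
N3→N4: 52.8 mi
N4→N5: 13.4 mi
N5→N6: 73.6 mi
The shortest leg is N4–N5 at 13.4 mi.

N4–N5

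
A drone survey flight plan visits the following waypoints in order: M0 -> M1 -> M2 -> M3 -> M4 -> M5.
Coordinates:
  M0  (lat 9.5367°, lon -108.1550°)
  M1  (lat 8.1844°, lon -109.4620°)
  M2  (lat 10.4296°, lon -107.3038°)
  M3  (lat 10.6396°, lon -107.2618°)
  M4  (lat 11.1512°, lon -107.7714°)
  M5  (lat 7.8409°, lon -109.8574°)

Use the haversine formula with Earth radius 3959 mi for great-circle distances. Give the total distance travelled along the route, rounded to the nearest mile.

677 mi

Leg distances:
M0→M1: 129.2 mi  (cumulative 129.2 mi)
M1→M2: 213.8 mi  (cumulative 343.0 mi)
M2→M3: 14.8 mi  (cumulative 357.8 mi)
M3→M4: 49.4 mi  (cumulative 407.3 mi)
M4→M5: 269.3 mi  (cumulative 676.6 mi)
Total route length ≈ 677 mi.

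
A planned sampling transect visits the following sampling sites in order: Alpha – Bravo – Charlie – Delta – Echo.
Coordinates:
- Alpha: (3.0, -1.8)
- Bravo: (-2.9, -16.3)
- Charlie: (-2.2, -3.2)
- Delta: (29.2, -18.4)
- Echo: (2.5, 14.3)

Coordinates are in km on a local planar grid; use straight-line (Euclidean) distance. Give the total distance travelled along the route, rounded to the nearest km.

Leg distances:
Alpha→Bravo: 15.7 km  (cumulative 15.7 km)
Bravo→Charlie: 13.1 km  (cumulative 28.8 km)
Charlie→Delta: 34.9 km  (cumulative 63.7 km)
Delta→Echo: 42.2 km  (cumulative 105.9 km)
Total route length ≈ 106 km.

106 km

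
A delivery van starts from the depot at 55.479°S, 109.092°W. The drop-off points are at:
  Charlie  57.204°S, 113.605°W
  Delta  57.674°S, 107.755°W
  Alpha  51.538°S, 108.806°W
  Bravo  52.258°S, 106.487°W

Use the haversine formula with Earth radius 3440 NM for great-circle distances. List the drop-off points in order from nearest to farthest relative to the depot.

Delta, Charlie, Bravo, Alpha

Distance from the depot at 55.479°S, 109.092°W to each:
Delta 57.674°S, 107.755°W: 139.0 NM
Charlie 57.204°S, 113.605°W: 182.4 NM
Bravo 52.258°S, 106.487°W: 214.2 NM
Alpha 51.538°S, 108.806°W: 236.8 NM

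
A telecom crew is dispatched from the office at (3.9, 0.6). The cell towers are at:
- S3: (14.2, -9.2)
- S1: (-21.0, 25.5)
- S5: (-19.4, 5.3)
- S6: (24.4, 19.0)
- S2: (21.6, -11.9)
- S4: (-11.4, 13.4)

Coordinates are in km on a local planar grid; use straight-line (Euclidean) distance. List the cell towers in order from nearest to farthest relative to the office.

S3, S4, S2, S5, S6, S1

Distances from the office:
S3 (14.2, -9.2): 14.2 km
S4 (-11.4, 13.4): 19.9 km
S2 (21.6, -11.9): 21.7 km
S5 (-19.4, 5.3): 23.8 km
S6 (24.4, 19.0): 27.5 km
S1 (-21.0, 25.5): 35.2 km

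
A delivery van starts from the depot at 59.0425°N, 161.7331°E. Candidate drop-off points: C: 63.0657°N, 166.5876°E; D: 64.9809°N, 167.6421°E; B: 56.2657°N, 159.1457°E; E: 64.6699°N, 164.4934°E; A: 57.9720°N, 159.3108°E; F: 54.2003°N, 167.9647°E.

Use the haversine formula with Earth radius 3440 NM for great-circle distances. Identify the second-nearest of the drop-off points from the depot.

Distances from the depot (59.0425°N, 161.7331°E):
A: 99.5 NM
B: 186.3 NM
C: 279.5 NM
E: 346.7 NM
F: 355.9 NM
D: 393.1 NM
The second-nearest is B at 186.3 NM.

B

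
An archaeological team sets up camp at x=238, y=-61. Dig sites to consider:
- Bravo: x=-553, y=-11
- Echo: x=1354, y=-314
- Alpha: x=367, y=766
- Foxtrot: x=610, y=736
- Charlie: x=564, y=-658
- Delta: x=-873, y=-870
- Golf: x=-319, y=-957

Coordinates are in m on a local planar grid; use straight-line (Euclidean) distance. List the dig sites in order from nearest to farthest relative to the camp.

Distances from the camp:
Charlie x=564, y=-658: 680.2 m
Bravo x=-553, y=-11: 792.6 m
Alpha x=367, y=766: 837.0 m
Foxtrot x=610, y=736: 879.5 m
Golf x=-319, y=-957: 1055.0 m
Echo x=1354, y=-314: 1144.3 m
Delta x=-873, y=-870: 1374.3 m

Charlie, Bravo, Alpha, Foxtrot, Golf, Echo, Delta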